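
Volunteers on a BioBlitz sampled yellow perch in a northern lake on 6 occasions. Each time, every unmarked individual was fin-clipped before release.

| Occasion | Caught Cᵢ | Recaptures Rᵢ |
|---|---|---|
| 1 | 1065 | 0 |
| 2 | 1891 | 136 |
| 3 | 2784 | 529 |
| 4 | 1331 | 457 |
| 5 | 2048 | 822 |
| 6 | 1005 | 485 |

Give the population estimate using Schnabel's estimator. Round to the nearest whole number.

Marked at large before each occasion: Mᵢ = Σⱼ<ᵢ (Cⱼ − Rⱼ) → M1=0, M2=1065, M3=2820, M4=5075, M5=5949, M6=7175
Σ MᵢCᵢ = 0·1065 + 1065·1891 + 2820·2784 + 5075·1331 + 5949·2048 + 7175·1005 = 0 + 2013915 + 7850880 + 6754825 + 12183552 + 7210875 = 36014047
Σ Rᵢ = 0 + 136 + 529 + 457 + 822 + 485 = 2429
N̂ = 36014047 / 2429 ≈ 14826.7 → 14827

N ≈ 14,827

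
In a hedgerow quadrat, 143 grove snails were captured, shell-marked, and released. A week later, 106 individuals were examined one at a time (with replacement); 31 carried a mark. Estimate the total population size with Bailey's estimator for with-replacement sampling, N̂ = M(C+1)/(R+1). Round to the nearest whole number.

N ≈ 478

N̂ = 143·(106+1)/(31+1) = 143·107/32 = 15301/32 ≈ 478.2 → 478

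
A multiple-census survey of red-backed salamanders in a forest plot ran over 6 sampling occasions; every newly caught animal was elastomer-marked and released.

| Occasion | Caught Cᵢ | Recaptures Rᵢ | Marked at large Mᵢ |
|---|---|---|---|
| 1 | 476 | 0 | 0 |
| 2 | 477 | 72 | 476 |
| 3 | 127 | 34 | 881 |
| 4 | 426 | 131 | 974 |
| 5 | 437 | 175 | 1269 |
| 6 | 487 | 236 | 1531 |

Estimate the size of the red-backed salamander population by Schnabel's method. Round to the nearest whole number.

Σ MᵢCᵢ = 0·476 + 476·477 + 881·127 + 974·426 + 1269·437 + 1531·487 = 0 + 227052 + 111887 + 414924 + 554553 + 745597 = 2054013
Σ Rᵢ = 0 + 72 + 34 + 131 + 175 + 236 = 648
N̂ = 2054013 / 648 ≈ 3169.8 → 3170

N ≈ 3170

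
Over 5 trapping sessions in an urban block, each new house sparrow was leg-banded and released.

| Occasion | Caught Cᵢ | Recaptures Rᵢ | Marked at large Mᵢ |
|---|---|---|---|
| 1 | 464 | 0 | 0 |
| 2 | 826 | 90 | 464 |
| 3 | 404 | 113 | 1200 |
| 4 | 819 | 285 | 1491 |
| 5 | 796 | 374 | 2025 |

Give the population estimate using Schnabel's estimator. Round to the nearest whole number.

N ≈ 4294

Σ MᵢCᵢ = 0·464 + 464·826 + 1200·404 + 1491·819 + 2025·796 = 0 + 383264 + 484800 + 1221129 + 1611900 = 3701093
Σ Rᵢ = 0 + 90 + 113 + 285 + 374 = 862
N̂ = 3701093 / 862 ≈ 4293.6 → 4294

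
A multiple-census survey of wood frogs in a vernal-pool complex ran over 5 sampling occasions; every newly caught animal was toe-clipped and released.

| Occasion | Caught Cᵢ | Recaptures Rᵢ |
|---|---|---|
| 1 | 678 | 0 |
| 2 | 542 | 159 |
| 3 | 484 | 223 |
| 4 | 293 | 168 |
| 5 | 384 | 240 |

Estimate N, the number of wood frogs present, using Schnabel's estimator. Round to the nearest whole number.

N ≈ 2309

Marked at large before each occasion: Mᵢ = Σⱼ<ᵢ (Cⱼ − Rⱼ) → M1=0, M2=678, M3=1061, M4=1322, M5=1447
Σ MᵢCᵢ = 0·678 + 678·542 + 1061·484 + 1322·293 + 1447·384 = 0 + 367476 + 513524 + 387346 + 555648 = 1823994
Σ Rᵢ = 0 + 159 + 223 + 168 + 240 = 790
N̂ = 1823994 / 790 ≈ 2308.9 → 2309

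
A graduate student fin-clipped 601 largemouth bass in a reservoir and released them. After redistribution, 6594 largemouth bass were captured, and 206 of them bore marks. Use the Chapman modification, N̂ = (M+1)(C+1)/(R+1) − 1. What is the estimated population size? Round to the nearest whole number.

N ≈ 19,179

N̂ = (601+1)(6594+1)/(206+1) − 1 = 602·6595/207 − 1
= 3970190/207 − 1 ≈ 19179.7 − 1 ≈ 19178.7 → 19179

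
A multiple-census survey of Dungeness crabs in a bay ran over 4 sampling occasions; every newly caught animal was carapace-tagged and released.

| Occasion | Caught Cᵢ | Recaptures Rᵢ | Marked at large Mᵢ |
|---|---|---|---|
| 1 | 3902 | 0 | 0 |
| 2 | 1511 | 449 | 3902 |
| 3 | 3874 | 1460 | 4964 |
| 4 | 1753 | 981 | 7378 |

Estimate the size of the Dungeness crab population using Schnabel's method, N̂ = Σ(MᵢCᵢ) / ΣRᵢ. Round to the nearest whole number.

Σ MᵢCᵢ = 0·3902 + 3902·1511 + 4964·3874 + 7378·1753 = 0 + 5895922 + 19230536 + 12933634 = 38060092
Σ Rᵢ = 0 + 449 + 1460 + 981 = 2890
N̂ = 38060092 / 2890 ≈ 13169.6 → 13170

N ≈ 13,170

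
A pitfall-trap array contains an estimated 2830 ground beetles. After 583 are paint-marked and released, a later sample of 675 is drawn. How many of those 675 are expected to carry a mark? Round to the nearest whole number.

The marked fraction of the population is 583/2830, so in a sample of 675 expect C·(M/N) marked.
E[R] = 583 × 675 / 2830 = 393525 / 2830 ≈ 139.1 → 139

expected recaptures ≈ 139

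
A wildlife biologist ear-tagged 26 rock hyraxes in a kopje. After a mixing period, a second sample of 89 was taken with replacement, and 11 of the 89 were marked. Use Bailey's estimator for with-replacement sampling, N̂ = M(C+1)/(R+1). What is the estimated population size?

N̂ = 26·(89+1)/(11+1) = 26·90/12 = 2340/12 = 195

N = 195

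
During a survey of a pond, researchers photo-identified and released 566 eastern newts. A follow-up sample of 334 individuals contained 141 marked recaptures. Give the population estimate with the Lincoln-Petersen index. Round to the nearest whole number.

N = (566 × 334) / 141 = 189044 / 141 ≈ 1340.7 → 1341

N ≈ 1341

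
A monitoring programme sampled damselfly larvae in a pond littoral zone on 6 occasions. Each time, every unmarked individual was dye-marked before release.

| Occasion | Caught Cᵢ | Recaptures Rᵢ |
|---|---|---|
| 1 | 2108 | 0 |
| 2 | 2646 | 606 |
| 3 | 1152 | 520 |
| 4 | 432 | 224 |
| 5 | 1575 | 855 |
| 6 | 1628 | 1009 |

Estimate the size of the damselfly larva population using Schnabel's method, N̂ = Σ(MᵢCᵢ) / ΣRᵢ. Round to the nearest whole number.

Marked at large before each occasion: Mᵢ = Σⱼ<ᵢ (Cⱼ − Rⱼ) → M1=0, M2=2108, M3=4148, M4=4780, M5=4988, M6=5708
Σ MᵢCᵢ = 0·2108 + 2108·2646 + 4148·1152 + 4780·432 + 4988·1575 + 5708·1628 = 0 + 5577768 + 4778496 + 2064960 + 7856100 + 9292624 = 29569948
Σ Rᵢ = 0 + 606 + 520 + 224 + 855 + 1009 = 3214
N̂ = 29569948 / 3214 ≈ 9200.4 → 9200

N ≈ 9200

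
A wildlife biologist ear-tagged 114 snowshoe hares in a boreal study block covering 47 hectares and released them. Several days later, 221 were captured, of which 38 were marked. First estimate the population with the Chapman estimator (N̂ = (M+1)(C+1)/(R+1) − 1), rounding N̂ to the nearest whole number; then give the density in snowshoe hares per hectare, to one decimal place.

density ≈ 13.9 snowshoe hares per hectare

N̂ = 115·222/39 − 1 = 25530/39 − 1 ≈ 653.6 → 654
Density = N̂ / area = 654 / 47 ≈ 13.91 → 13.9 per hectare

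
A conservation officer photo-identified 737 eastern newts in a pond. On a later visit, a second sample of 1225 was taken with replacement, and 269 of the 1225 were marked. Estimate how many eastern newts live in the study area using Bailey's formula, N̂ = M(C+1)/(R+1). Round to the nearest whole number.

N ≈ 3347

N̂ = 737·(1225+1)/(269+1) = 737·1226/270 = 903562/270 ≈ 3346.5 → 3347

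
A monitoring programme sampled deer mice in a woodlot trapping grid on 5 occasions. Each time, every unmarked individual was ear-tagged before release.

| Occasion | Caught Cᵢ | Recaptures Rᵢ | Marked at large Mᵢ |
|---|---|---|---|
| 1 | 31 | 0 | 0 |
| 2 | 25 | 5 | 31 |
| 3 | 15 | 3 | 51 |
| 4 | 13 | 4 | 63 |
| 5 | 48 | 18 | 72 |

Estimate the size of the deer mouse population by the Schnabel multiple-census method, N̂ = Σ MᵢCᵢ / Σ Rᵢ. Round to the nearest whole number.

N ≈ 194

Σ MᵢCᵢ = 0·31 + 31·25 + 51·15 + 63·13 + 72·48 = 0 + 775 + 765 + 819 + 3456 = 5815
Σ Rᵢ = 0 + 5 + 3 + 4 + 18 = 30
N̂ = 5815 / 30 ≈ 193.8 → 194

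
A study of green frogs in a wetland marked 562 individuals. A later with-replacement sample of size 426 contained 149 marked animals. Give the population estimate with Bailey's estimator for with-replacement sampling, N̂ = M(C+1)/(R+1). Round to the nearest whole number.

N̂ = 562·(426+1)/(149+1) = 562·427/150 = 239974/150 ≈ 1599.8 → 1600

N ≈ 1600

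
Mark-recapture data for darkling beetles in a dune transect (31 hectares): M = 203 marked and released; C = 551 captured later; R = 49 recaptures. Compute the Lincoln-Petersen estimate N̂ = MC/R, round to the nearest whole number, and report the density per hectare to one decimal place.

N̂ = 203·551/49 = 111853/49 ≈ 2282.7 → 2283
Density = N̂ / area = 2283 / 31 ≈ 73.645 → 73.6 per hectare

density ≈ 73.6 darkling beetles per hectare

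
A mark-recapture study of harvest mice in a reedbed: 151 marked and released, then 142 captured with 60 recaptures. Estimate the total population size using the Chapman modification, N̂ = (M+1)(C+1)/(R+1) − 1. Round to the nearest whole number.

N̂ = (151+1)(142+1)/(60+1) − 1 = 152·143/61 − 1
= 21736/61 − 1 ≈ 356.3 − 1 ≈ 355.3 → 355

N ≈ 355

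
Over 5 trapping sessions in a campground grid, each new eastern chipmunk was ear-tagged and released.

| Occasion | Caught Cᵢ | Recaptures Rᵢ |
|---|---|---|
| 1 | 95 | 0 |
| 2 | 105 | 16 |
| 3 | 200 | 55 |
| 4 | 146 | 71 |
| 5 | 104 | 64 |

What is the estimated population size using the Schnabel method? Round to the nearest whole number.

N ≈ 664

Marked at large before each occasion: Mᵢ = Σⱼ<ᵢ (Cⱼ − Rⱼ) → M1=0, M2=95, M3=184, M4=329, M5=404
Σ MᵢCᵢ = 0·95 + 95·105 + 184·200 + 329·146 + 404·104 = 0 + 9975 + 36800 + 48034 + 42016 = 136825
Σ Rᵢ = 0 + 16 + 55 + 71 + 64 = 206
N̂ = 136825 / 206 ≈ 664.2 → 664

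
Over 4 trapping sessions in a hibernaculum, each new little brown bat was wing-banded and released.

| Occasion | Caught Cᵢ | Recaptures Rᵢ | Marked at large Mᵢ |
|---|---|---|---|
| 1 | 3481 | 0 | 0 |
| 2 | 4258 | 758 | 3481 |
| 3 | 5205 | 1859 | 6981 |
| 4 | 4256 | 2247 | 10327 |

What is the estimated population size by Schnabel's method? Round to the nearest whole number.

N ≈ 19,554

Σ MᵢCᵢ = 0·3481 + 3481·4258 + 6981·5205 + 10327·4256 = 0 + 14822098 + 36336105 + 43951712 = 95109915
Σ Rᵢ = 0 + 758 + 1859 + 2247 = 4864
N̂ = 95109915 / 4864 ≈ 19553.8 → 19554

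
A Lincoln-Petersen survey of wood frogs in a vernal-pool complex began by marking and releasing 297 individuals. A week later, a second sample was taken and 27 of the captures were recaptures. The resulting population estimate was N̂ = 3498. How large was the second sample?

From N = M·C/R: C = N·R / M = 3498·27 / 297 = 94446 / 297 = 318.

C = 318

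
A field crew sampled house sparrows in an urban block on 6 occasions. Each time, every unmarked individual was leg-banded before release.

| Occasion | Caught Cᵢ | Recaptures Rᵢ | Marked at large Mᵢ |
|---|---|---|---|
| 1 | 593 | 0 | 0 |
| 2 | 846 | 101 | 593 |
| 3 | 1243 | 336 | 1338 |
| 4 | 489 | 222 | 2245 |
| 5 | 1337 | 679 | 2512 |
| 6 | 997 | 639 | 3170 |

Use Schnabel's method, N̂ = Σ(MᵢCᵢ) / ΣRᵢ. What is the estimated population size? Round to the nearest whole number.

N ≈ 4948

Σ MᵢCᵢ = 0·593 + 593·846 + 1338·1243 + 2245·489 + 2512·1337 + 3170·997 = 0 + 501678 + 1663134 + 1097805 + 3358544 + 3160490 = 9781651
Σ Rᵢ = 0 + 101 + 336 + 222 + 679 + 639 = 1977
N̂ = 9781651 / 1977 ≈ 4947.7 → 4948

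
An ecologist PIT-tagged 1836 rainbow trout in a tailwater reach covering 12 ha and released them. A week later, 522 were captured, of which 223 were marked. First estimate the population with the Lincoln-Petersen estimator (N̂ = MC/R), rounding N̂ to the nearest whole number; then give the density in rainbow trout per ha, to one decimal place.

density ≈ 358.2 rainbow trout per ha

N̂ = 1836·522/223 = 958392/223 ≈ 4297.7 → 4298
Density = N̂ / area = 4298 / 12 ≈ 358.17 → 358.2 per ha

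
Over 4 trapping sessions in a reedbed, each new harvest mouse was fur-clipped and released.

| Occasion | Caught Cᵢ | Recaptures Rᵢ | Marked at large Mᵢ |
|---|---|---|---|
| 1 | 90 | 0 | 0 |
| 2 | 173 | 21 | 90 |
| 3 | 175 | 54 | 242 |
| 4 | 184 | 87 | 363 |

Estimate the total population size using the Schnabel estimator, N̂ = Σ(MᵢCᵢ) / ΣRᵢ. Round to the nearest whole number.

N ≈ 770

Σ MᵢCᵢ = 0·90 + 90·173 + 242·175 + 363·184 = 0 + 15570 + 42350 + 66792 = 124712
Σ Rᵢ = 0 + 21 + 54 + 87 = 162
N̂ = 124712 / 162 ≈ 769.8 → 770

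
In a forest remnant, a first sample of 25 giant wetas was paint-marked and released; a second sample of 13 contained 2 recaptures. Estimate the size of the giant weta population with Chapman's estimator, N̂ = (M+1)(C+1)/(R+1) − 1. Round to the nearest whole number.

N̂ = (25+1)(13+1)/(2+1) − 1 = 26·14/3 − 1
= 364/3 − 1 ≈ 121.3 − 1 ≈ 120.3 → 120

N ≈ 120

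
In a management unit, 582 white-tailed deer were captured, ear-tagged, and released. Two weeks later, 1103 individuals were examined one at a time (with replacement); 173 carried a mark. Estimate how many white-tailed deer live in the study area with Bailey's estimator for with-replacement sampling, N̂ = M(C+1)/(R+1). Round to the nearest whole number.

N ≈ 3693

N̂ = 582·(1103+1)/(173+1) = 582·1104/174 = 642528/174 ≈ 3692.7 → 3693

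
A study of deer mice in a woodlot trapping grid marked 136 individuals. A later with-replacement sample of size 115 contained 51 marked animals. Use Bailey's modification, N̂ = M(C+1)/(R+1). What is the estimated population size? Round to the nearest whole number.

N ≈ 303

N̂ = 136·(115+1)/(51+1) = 136·116/52 = 15776/52 ≈ 303.4 → 303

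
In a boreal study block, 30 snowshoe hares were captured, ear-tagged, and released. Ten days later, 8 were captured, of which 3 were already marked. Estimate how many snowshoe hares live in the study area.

N = (30 × 8) / 3 = 240 / 3 = 80

N = 80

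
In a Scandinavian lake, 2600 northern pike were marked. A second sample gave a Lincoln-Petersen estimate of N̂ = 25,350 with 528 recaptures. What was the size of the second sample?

C = 5148

From N = M·C/R: C = N·R / M = 25350·528 / 2600 = 13384800 / 2600 = 5148.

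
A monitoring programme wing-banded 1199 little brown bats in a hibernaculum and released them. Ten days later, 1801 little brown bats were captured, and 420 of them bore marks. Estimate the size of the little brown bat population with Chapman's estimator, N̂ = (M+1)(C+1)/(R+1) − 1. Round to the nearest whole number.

N ≈ 5135

N̂ = (1199+1)(1801+1)/(420+1) − 1 = 1200·1802/421 − 1
= 2162400/421 − 1 ≈ 5136.3 − 1 ≈ 5135.3 → 5135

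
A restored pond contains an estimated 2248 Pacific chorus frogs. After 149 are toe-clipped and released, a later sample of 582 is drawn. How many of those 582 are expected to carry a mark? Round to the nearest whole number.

Expected recaptures E[R] = M·C / N.
E[R] = 149 × 582 / 2248 = 86718 / 2248 ≈ 38.6 → 39

expected recaptures ≈ 39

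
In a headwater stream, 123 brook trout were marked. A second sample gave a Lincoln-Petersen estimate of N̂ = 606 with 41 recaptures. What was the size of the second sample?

From N = M·C/R: C = N·R / M = 606·41 / 123 = 24846 / 123 = 202.

C = 202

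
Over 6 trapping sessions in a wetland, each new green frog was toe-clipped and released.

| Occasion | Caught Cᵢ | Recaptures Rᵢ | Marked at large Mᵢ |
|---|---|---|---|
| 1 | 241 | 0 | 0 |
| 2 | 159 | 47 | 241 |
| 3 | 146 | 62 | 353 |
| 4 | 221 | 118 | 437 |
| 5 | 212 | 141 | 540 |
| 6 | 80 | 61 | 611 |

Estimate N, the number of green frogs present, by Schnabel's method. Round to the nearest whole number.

Σ MᵢCᵢ = 0·241 + 241·159 + 353·146 + 437·221 + 540·212 + 611·80 = 0 + 38319 + 51538 + 96577 + 114480 + 48880 = 349794
Σ Rᵢ = 0 + 47 + 62 + 118 + 141 + 61 = 429
N̂ = 349794 / 429 ≈ 815.4 → 815

N ≈ 815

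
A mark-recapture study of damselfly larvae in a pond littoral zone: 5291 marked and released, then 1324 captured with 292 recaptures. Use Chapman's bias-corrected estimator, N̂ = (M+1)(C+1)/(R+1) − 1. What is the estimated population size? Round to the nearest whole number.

N ≈ 23,930

N̂ = (5291+1)(1324+1)/(292+1) − 1 = 5292·1325/293 − 1
= 7011900/293 − 1 ≈ 23931.4 − 1 ≈ 23930.4 → 23930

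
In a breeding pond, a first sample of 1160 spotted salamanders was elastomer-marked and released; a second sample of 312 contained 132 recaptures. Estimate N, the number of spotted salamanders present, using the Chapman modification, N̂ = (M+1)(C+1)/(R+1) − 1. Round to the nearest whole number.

N ≈ 2731

N̂ = (1160+1)(312+1)/(132+1) − 1 = 1161·313/133 − 1
= 363393/133 − 1 ≈ 2732.3 − 1 ≈ 2731.3 → 2731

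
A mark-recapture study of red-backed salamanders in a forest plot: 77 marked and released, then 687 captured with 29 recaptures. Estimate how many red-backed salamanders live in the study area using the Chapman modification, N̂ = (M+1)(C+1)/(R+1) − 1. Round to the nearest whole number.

N ≈ 1788

N̂ = (77+1)(687+1)/(29+1) − 1 = 78·688/30 − 1
= 53664/30 − 1 ≈ 1788.8 − 1 ≈ 1787.8 → 1788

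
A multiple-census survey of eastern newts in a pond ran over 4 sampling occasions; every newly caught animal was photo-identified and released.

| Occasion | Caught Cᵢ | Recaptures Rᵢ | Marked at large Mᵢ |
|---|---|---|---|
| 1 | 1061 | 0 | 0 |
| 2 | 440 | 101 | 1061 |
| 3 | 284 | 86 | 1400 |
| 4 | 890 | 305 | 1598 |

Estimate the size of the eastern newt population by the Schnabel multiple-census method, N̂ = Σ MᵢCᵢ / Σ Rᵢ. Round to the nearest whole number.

N ≈ 4648

Σ MᵢCᵢ = 0·1061 + 1061·440 + 1400·284 + 1598·890 = 0 + 466840 + 397600 + 1422220 = 2286660
Σ Rᵢ = 0 + 101 + 86 + 305 = 492
N̂ = 2286660 / 492 ≈ 4647.7 → 4648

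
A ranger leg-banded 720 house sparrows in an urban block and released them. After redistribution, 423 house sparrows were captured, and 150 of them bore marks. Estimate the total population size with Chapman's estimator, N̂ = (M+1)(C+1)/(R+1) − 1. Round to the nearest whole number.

N ≈ 2024

N̂ = (720+1)(423+1)/(150+1) − 1 = 721·424/151 − 1
= 305704/151 − 1 ≈ 2024.5 − 1 ≈ 2023.5 → 2024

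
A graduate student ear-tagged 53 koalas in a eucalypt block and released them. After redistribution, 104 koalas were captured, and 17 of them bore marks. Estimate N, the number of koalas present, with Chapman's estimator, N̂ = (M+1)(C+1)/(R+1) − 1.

N̂ = (53+1)(104+1)/(17+1) − 1 = 54·105/18 − 1
= 5670/18 − 1 = 315 − 1 = 314

N = 314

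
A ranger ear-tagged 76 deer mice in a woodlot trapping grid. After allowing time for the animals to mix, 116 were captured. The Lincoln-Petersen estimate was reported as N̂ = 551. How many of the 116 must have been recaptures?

From N = M·C/R: R = M·C / N = 76·116 / 551 = 8816 / 551 = 16.

R = 16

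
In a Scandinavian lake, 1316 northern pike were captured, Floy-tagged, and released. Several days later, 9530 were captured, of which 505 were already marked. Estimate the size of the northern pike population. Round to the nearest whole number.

N = (1316 × 9530) / 505 = 12541480 / 505 ≈ 24834.6 → 24835

N ≈ 24,835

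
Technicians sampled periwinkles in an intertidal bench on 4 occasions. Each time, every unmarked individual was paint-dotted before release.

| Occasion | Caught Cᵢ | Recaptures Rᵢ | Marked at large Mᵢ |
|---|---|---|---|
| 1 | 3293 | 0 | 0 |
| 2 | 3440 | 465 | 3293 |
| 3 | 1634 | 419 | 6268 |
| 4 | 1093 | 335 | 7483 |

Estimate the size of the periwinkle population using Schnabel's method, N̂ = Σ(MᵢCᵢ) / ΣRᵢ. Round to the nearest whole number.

N ≈ 24,404

Σ MᵢCᵢ = 0·3293 + 3293·3440 + 6268·1634 + 7483·1093 = 0 + 11327920 + 10241912 + 8178919 = 29748751
Σ Rᵢ = 0 + 465 + 419 + 335 = 1219
N̂ = 29748751 / 1219 ≈ 24404.2 → 24404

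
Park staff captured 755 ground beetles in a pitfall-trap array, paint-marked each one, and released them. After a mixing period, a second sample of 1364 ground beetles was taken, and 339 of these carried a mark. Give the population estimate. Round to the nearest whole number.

N ≈ 3038

N = (755 × 1364) / 339 = 1029820 / 339 ≈ 3037.8 → 3038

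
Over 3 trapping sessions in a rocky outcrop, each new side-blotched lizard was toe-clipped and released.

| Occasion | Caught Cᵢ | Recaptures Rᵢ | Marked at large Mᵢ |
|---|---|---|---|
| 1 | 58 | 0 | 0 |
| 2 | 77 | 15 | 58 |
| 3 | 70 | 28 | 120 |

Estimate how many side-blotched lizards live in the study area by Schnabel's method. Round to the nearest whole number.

N ≈ 299

Σ MᵢCᵢ = 0·58 + 58·77 + 120·70 = 0 + 4466 + 8400 = 12866
Σ Rᵢ = 0 + 15 + 28 = 43
N̂ = 12866 / 43 ≈ 299.2 → 299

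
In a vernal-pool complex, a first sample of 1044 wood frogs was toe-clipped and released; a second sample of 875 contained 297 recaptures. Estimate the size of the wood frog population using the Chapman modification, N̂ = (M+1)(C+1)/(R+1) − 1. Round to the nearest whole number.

N ≈ 3071

N̂ = (1044+1)(875+1)/(297+1) − 1 = 1045·876/298 − 1
= 915420/298 − 1 ≈ 3071.9 − 1 ≈ 3070.9 → 3071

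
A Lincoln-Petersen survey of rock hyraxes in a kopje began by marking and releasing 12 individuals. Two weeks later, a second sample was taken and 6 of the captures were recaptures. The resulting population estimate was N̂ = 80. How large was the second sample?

C = 40

From N = M·C/R: C = N·R / M = 80·6 / 12 = 480 / 12 = 40.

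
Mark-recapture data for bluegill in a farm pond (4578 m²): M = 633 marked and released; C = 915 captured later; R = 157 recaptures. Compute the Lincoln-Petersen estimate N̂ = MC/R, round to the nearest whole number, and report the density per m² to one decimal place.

N̂ = 633·915/157 = 579195/157 ≈ 3689.1 → 3689
Density = N̂ / area = 3689 / 4578 ≈ 0.81 → 0.8 per m²

density ≈ 0.8 bluegill per m²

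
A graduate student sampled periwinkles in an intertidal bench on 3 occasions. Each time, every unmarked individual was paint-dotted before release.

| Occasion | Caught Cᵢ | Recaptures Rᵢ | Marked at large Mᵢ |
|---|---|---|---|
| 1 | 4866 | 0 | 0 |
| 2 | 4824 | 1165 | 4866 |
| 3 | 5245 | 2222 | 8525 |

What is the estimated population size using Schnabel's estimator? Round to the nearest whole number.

Σ MᵢCᵢ = 0·4866 + 4866·4824 + 8525·5245 = 0 + 23473584 + 44713625 = 68187209
Σ Rᵢ = 0 + 1165 + 2222 = 3387
N̂ = 68187209 / 3387 ≈ 20132.0 → 20132

N ≈ 20,132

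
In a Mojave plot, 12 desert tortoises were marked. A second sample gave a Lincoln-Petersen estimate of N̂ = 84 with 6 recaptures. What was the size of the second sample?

From N = M·C/R: C = N·R / M = 84·6 / 12 = 504 / 12 = 42.

C = 42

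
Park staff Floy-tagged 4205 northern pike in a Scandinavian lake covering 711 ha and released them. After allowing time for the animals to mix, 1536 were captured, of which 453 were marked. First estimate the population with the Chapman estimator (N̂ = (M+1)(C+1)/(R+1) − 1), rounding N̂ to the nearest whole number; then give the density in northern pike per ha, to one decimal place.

density ≈ 20.0 northern pike per ha

N̂ = 4206·1537/454 − 1 = 6464622/454 − 1 ≈ 14238.3 → 14238
Density = N̂ / area = 14238 / 711 ≈ 20.03 → 20.0 per ha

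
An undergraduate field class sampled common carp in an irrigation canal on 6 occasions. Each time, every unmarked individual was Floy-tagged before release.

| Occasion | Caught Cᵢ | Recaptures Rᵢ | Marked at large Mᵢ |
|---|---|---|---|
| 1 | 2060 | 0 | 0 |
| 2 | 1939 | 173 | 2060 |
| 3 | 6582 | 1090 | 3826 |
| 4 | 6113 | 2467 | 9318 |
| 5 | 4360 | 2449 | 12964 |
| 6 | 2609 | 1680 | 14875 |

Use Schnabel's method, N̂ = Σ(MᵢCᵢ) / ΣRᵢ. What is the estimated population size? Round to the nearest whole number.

Σ MᵢCᵢ = 0·2060 + 2060·1939 + 3826·6582 + 9318·6113 + 12964·4360 + 14875·2609 = 0 + 3994340 + 25182732 + 56960934 + 56523040 + 38808875 = 181469921
Σ Rᵢ = 0 + 173 + 1090 + 2467 + 2449 + 1680 = 7859
N̂ = 181469921 / 7859 ≈ 23090.7 → 23091

N ≈ 23,091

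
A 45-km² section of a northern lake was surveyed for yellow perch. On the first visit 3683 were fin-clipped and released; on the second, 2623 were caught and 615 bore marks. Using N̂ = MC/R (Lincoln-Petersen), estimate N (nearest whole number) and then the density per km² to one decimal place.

density ≈ 349.1 yellow perch per km²

N̂ = 3683·2623/615 = 9660509/615 ≈ 15708.1 → 15708
Density = N̂ / area = 15708 / 45 ≈ 349.07 → 349.1 per km²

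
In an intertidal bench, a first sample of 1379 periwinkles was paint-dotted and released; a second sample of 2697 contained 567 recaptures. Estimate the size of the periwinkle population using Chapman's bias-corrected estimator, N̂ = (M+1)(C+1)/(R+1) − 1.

N̂ = (1379+1)(2697+1)/(567+1) − 1 = 1380·2698/568 − 1
= 3723240/568 − 1 = 6555 − 1 = 6554

N = 6554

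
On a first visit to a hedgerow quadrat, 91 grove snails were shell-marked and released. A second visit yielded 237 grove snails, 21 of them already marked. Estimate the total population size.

The marked fraction in the recapture sample should equal the marked fraction in the population: 21/237 = 91/N.
N = (91 × 237) / 21 = 21567 / 21 = 1027

N = 1027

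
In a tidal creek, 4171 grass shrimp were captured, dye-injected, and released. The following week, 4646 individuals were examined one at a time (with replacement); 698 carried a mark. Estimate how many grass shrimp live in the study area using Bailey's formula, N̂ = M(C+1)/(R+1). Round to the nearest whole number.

N̂ = 4171·(4646+1)/(698+1) = 4171·4647/699 = 19382637/699 ≈ 27729.1 → 27729

N ≈ 27,729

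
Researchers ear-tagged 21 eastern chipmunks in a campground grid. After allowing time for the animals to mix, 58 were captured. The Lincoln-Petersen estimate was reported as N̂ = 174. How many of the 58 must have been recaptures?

From N = M·C/R: R = M·C / N = 21·58 / 174 = 1218 / 174 = 7.

R = 7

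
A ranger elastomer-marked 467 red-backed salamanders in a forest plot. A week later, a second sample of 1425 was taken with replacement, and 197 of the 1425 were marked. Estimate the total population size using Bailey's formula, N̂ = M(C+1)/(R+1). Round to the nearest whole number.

N ≈ 3363

N̂ = 467·(1425+1)/(197+1) = 467·1426/198 = 665942/198 ≈ 3363.3 → 3363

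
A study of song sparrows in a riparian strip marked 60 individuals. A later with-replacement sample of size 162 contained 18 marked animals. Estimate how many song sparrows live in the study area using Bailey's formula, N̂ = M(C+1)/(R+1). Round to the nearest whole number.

N ≈ 515

N̂ = 60·(162+1)/(18+1) = 60·163/19 = 9780/19 ≈ 514.7 → 515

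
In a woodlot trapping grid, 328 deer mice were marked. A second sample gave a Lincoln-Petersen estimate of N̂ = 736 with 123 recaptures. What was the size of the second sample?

C = 276

From N = M·C/R: C = N·R / M = 736·123 / 328 = 90528 / 328 = 276.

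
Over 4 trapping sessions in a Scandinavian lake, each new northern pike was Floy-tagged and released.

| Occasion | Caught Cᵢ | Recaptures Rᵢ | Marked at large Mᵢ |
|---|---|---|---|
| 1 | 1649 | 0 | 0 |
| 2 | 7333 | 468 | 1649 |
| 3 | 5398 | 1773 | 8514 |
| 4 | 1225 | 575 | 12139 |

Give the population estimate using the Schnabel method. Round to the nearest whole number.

N ≈ 25,895

Σ MᵢCᵢ = 0·1649 + 1649·7333 + 8514·5398 + 12139·1225 = 0 + 12092117 + 45958572 + 14870275 = 72920964
Σ Rᵢ = 0 + 468 + 1773 + 575 = 2816
N̂ = 72920964 / 2816 ≈ 25895.2 → 25895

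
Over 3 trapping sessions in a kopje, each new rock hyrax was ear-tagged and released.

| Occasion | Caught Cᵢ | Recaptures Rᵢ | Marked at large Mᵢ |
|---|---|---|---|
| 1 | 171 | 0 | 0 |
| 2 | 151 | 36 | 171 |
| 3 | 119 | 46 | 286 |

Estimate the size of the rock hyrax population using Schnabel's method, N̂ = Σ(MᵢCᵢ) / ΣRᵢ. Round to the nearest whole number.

Σ MᵢCᵢ = 0·171 + 171·151 + 286·119 = 0 + 25821 + 34034 = 59855
Σ Rᵢ = 0 + 36 + 46 = 82
N̂ = 59855 / 82 ≈ 729.9 → 730

N ≈ 730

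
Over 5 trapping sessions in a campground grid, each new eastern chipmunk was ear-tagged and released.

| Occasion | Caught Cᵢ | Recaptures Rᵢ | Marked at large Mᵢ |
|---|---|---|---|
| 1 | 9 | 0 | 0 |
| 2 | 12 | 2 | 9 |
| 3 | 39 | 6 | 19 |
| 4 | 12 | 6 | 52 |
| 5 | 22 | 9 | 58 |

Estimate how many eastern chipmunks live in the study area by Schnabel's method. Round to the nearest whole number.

Σ MᵢCᵢ = 0·9 + 9·12 + 19·39 + 52·12 + 58·22 = 0 + 108 + 741 + 624 + 1276 = 2749
Σ Rᵢ = 0 + 2 + 6 + 6 + 9 = 23
N̂ = 2749 / 23 ≈ 119.5 → 120

N ≈ 120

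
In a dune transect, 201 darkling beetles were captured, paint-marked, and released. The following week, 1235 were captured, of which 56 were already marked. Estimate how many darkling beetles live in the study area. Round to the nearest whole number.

N ≈ 4433

N = (201 × 1235) / 56 = 248235 / 56 ≈ 4432.8 → 4433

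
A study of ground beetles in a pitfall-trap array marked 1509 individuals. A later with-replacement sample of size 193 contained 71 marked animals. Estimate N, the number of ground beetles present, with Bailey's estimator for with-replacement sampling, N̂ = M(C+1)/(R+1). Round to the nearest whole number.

N̂ = 1509·(193+1)/(71+1) = 1509·194/72 = 292746/72 ≈ 4065.9 → 4066

N ≈ 4066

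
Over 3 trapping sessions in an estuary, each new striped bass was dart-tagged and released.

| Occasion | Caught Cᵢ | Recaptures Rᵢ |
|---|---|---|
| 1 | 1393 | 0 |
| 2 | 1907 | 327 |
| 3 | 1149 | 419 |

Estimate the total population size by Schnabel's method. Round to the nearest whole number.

Marked at large before each occasion: Mᵢ = Σⱼ<ᵢ (Cⱼ − Rⱼ) → M1=0, M2=1393, M3=2973
Σ MᵢCᵢ = 0·1393 + 1393·1907 + 2973·1149 = 0 + 2656451 + 3415977 = 6072428
Σ Rᵢ = 0 + 327 + 419 = 746
N̂ = 6072428 / 746 ≈ 8140.0 → 8140

N ≈ 8140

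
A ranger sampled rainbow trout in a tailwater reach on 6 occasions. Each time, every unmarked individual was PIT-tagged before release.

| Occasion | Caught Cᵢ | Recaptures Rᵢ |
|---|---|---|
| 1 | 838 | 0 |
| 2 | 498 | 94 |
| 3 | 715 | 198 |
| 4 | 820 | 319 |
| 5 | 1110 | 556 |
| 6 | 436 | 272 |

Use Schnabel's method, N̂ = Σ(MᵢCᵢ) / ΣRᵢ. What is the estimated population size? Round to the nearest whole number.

N ≈ 4505

Marked at large before each occasion: Mᵢ = Σⱼ<ᵢ (Cⱼ − Rⱼ) → M1=0, M2=838, M3=1242, M4=1759, M5=2260, M6=2814
Σ MᵢCᵢ = 0·838 + 838·498 + 1242·715 + 1759·820 + 2260·1110 + 2814·436 = 0 + 417324 + 888030 + 1442380 + 2508600 + 1226904 = 6483238
Σ Rᵢ = 0 + 94 + 198 + 319 + 556 + 272 = 1439
N̂ = 6483238 / 1439 ≈ 4505.4 → 4505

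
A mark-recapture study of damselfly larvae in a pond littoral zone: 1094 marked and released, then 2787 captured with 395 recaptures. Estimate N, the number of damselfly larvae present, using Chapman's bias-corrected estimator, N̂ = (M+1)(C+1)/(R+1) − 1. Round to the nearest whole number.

N ≈ 7708

N̂ = (1094+1)(2787+1)/(395+1) − 1 = 1095·2788/396 − 1
= 3052860/396 − 1 ≈ 7709.2 − 1 ≈ 7708.2 → 7708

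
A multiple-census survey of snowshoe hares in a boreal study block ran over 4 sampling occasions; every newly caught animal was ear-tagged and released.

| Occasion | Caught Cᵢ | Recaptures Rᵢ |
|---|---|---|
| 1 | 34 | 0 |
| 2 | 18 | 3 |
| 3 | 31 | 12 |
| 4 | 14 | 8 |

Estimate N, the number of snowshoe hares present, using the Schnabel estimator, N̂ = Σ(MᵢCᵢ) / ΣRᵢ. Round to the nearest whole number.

N ≈ 134

Marked at large before each occasion: Mᵢ = Σⱼ<ᵢ (Cⱼ − Rⱼ) → M1=0, M2=34, M3=49, M4=68
Σ MᵢCᵢ = 0·34 + 34·18 + 49·31 + 68·14 = 0 + 612 + 1519 + 952 = 3083
Σ Rᵢ = 0 + 3 + 12 + 8 = 23
N̂ = 3083 / 23 ≈ 134.0 → 134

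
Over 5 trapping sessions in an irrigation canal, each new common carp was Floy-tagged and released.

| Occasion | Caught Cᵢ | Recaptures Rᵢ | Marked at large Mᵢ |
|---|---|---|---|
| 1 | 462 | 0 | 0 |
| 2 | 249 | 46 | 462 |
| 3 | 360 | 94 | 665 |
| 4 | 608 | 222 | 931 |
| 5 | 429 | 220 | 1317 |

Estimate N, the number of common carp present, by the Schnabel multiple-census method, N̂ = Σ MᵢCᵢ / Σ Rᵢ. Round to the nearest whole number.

N ≈ 2552

Σ MᵢCᵢ = 0·462 + 462·249 + 665·360 + 931·608 + 1317·429 = 0 + 115038 + 239400 + 566048 + 564993 = 1485479
Σ Rᵢ = 0 + 46 + 94 + 222 + 220 = 582
N̂ = 1485479 / 582 ≈ 2552.4 → 2552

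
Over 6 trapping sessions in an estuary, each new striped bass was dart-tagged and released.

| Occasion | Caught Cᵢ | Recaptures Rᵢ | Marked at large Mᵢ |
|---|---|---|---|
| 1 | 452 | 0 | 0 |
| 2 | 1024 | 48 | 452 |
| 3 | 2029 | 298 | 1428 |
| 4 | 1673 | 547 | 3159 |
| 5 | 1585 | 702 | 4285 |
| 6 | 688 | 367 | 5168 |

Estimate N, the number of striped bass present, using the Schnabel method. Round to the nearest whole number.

N ≈ 9680

Σ MᵢCᵢ = 0·452 + 452·1024 + 1428·2029 + 3159·1673 + 4285·1585 + 5168·688 = 0 + 462848 + 2897412 + 5285007 + 6791725 + 3555584 = 18992576
Σ Rᵢ = 0 + 48 + 298 + 547 + 702 + 367 = 1962
N̂ = 18992576 / 1962 ≈ 9680.2 → 9680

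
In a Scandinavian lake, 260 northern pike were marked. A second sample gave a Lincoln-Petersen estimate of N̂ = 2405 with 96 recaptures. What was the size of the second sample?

C = 888

From N = M·C/R: C = N·R / M = 2405·96 / 260 = 230880 / 260 = 888.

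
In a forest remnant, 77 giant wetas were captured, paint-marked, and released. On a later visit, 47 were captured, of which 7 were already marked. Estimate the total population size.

N = (77 × 47) / 7 = 3619 / 7 = 517

N = 517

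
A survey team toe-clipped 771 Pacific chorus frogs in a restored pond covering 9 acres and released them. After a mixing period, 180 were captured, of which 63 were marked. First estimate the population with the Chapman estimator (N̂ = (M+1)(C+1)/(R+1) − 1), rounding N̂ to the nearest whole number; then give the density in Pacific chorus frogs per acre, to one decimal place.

density ≈ 242.4 Pacific chorus frogs per acre

N̂ = 772·181/64 − 1 = 139732/64 − 1 ≈ 2182.3 → 2182
Density = N̂ / area = 2182 / 9 ≈ 242.44 → 242.4 per acre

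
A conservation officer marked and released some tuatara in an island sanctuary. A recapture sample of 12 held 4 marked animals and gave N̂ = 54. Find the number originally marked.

From N = M·C/R: M = N·R / C = 54·4 / 12 = 216 / 12 = 18.

M = 18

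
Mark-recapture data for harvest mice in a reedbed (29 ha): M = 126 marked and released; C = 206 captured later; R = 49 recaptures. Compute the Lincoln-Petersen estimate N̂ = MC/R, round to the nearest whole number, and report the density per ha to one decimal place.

N̂ = 126·206/49 = 25956/49 ≈ 529.7 → 530
Density = N̂ / area = 530 / 29 ≈ 18.28 → 18.3 per ha

density ≈ 18.3 harvest mice per ha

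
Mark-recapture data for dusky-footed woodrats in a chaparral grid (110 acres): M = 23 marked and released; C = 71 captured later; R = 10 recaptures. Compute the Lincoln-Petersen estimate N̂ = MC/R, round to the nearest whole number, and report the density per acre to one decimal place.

N̂ = 23·71/10 = 1633/10 ≈ 163.3 → 163
Density = N̂ / area = 163 / 110 ≈ 1.48 → 1.5 per acre

density ≈ 1.5 dusky-footed woodrats per acre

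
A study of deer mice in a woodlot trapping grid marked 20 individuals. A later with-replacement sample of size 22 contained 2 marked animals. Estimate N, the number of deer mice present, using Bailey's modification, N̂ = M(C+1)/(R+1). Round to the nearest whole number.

N ≈ 153

N̂ = 20·(22+1)/(2+1) = 20·23/3 = 460/3 ≈ 153.3 → 153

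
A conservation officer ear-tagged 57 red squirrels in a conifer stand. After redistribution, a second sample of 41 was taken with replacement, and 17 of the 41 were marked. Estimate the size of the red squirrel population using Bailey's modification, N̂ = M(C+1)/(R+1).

N̂ = 57·(41+1)/(17+1) = 57·42/18 = 2394/18 = 133

N = 133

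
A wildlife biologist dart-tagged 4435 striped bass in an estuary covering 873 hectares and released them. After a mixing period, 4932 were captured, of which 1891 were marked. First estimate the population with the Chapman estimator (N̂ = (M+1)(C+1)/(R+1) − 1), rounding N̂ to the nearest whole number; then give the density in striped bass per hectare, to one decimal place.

N̂ = 4436·4933/1892 − 1 = 21882788/1892 − 1 ≈ 11565.0 → 11565
Density = N̂ / area = 11565 / 873 ≈ 13.247 → 13.2 per hectare

density ≈ 13.2 striped bass per hectare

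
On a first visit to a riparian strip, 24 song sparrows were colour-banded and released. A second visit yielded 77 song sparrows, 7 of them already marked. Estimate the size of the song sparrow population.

N = (24 × 77) / 7 = 1848 / 7 = 264

N = 264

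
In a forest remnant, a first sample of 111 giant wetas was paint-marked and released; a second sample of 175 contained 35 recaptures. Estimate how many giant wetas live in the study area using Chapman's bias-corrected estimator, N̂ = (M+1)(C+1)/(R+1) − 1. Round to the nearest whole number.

N̂ = (111+1)(175+1)/(35+1) − 1 = 112·176/36 − 1
= 19712/36 − 1 ≈ 547.6 − 1 ≈ 546.6 → 547

N ≈ 547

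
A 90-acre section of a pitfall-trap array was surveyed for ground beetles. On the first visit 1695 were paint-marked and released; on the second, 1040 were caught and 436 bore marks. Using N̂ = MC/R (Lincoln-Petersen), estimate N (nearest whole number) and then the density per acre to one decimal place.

density ≈ 44.9 ground beetles per acre

N̂ = 1695·1040/436 = 1762800/436 ≈ 4043.1 → 4043
Density = N̂ / area = 4043 / 90 ≈ 44.92 → 44.9 per acre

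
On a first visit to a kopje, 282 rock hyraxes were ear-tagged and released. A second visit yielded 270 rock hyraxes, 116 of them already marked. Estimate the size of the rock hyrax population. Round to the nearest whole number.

N = (282 × 270) / 116 = 76140 / 116 ≈ 656.4 → 656

N ≈ 656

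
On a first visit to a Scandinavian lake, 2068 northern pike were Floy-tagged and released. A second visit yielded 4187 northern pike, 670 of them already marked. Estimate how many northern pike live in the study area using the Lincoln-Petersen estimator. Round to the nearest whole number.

N ≈ 12,923

N = (2068 × 4187) / 670 = 8658716 / 670 ≈ 12923.46 → 12923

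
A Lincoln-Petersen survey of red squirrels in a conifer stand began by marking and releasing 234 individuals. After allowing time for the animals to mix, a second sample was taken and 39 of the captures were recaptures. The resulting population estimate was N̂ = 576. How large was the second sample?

C = 96

From N = M·C/R: C = N·R / M = 576·39 / 234 = 22464 / 234 = 96.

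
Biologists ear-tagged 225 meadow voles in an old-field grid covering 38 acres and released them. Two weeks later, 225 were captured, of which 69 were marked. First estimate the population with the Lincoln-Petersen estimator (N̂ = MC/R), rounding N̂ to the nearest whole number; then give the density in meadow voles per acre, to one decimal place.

N̂ = 225·225/69 = 50625/69 ≈ 733.7 → 734
Density = N̂ / area = 734 / 38 ≈ 19.32 → 19.3 per acre

density ≈ 19.3 meadow voles per acre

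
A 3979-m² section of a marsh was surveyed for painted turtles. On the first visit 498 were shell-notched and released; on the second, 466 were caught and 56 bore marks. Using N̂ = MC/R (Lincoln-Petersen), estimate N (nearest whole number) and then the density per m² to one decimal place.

density ≈ 1.0 painted turtles per m²

N̂ = 498·466/56 = 232068/56 ≈ 4144.1 → 4144
Density = N̂ / area = 4144 / 3979 ≈ 1.04 → 1.0 per m²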